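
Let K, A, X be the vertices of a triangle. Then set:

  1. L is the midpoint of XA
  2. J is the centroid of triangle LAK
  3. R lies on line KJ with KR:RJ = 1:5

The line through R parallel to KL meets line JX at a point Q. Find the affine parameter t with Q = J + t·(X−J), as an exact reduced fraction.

t = 5/24

Set K = (0, 0), A = (1, 0), X = (0, 1); any affine frame gives the same invariant.
1. L is the midpoint of XA ⇒ L = (1/2, 1/2)
2. J is the centroid of triangle LAK ⇒ J = (1/2, 1/6)
3. R lies on line KJ with KR:RJ = 1:5 ⇒ R = (1/12, 1/36)
through R parallel to KL: direction (1/2, 1/2); meets JX at Q = (19/48, 49/144)
Q = J + t·(X−J) with t = 5/24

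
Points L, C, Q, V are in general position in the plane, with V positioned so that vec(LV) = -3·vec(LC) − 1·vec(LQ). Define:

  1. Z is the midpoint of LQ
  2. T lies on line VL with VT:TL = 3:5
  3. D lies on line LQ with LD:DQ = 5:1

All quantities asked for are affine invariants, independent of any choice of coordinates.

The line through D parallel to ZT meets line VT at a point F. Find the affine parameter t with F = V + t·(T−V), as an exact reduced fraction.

t = -1/9

Set L = (0, 0), C = (1, 0), Q = (0, 1), V = (-3, -1); any affine frame gives the same invariant.
1. Z is the midpoint of LQ ⇒ Z = (0, 1/2)
2. T lies on line VL with VT:TL = 3:5 ⇒ T = (-15/8, -5/8)
3. D lies on line LQ with LD:DQ = 5:1 ⇒ D = (0, 5/6)
through D parallel to ZT: direction (-15/8, -9/8); meets VT at F = (-25/8, -25/24)
F = V + t·(T−V) with t = -1/9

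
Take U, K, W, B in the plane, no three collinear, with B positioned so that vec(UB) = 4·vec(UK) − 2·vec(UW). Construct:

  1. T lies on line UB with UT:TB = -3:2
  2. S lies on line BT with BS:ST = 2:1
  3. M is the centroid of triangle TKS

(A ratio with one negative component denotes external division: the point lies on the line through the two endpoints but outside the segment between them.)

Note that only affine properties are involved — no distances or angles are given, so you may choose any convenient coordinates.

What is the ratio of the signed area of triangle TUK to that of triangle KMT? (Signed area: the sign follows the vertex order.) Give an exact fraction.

[TUK]:[KMT] = -27/2

Choose coordinates U = (0, 0), K = (1, 0), W = (0, 1), B = (4, -2).
1. T lies on line UB with UT:TB = -3:2 ⇒ T = (12, -6)
2. S lies on line BT with BS:ST = 2:1 ⇒ S = (28/3, -14/3)
3. M is the centroid of triangle TKS ⇒ M = (67/9, -32/9)
2·[TUK] = -6, 2·[KMT] = 4/9
[TUK]:[KMT] = -6:4/9 = -27/2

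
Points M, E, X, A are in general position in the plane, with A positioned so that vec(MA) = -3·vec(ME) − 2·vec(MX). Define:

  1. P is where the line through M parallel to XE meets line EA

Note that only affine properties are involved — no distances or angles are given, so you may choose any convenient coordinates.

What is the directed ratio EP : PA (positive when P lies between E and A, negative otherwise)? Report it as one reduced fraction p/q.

Work in coordinates with M = (0, 0), E = (1, 0), X = (0, 1), A = (-3, -2).
1. P is where the line through M parallel to XE meets line EA ⇒ P = (1/3, -1/3)
P = E + t·(A−E) with t = 1/6, so EP:PA = t:(1−t) = 1/6:5/6

EP:PA = 1/5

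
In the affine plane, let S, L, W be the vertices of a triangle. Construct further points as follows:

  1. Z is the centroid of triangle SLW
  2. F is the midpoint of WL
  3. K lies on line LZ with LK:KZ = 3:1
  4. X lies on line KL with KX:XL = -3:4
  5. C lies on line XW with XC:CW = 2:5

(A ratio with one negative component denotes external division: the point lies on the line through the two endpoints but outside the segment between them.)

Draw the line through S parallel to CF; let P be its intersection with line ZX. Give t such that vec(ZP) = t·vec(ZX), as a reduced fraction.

Set S = (0, 0), L = (1, 0), W = (0, 1); any affine frame gives the same invariant.
1. Z is the centroid of triangle SLW ⇒ Z = (1/3, 1/3)
2. F is the midpoint of WL ⇒ F = (1/2, 1/2)
3. K lies on line LZ with LK:KZ = 3:1 ⇒ K = (1/2, 1/4)
4. X lies on line KL with KX:XL = -3:4 ⇒ X = (-1, 1)
5. C lies on line XW with XC:CW = 2:5 ⇒ C = (-5/7, 1)
through S parallel to CF: direction (17/14, -1/2); meets ZX at P = (17/3, -7/3)
P = Z + t·(X−Z) with t = -4

t = -4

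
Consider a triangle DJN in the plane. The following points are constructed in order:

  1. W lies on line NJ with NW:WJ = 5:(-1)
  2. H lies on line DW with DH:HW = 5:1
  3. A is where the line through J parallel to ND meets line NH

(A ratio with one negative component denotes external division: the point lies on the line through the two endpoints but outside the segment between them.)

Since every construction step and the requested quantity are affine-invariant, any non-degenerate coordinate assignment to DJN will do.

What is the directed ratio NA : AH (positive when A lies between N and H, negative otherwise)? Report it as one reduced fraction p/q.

Work in coordinates with D = (0, 0), J = (1, 0), N = (0, 1).
1. W lies on line NJ with NW:WJ = 5:(-1) ⇒ W = (5/4, -1/4)
2. H lies on line DW with DH:HW = 5:1 ⇒ H = (25/24, -5/24)
3. A is where the line through J parallel to ND meets line NH ⇒ A = (1, -4/25)
A = N + t·(H−N) with t = 24/25, so NA:AH = t:(1−t) = 24/25:1/25

NA:AH = 24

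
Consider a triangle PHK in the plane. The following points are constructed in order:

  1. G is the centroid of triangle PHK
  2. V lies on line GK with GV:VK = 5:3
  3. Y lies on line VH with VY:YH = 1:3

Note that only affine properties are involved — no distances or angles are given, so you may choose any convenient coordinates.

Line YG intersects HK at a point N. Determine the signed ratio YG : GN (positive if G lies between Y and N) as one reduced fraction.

Work in coordinates with P = (0, 0), H = (1, 0), K = (0, 1).
1. G is the centroid of triangle PHK ⇒ G = (1/3, 1/3)
2. V lies on line GK with GV:VK = 5:3 ⇒ V = (1/8, 3/4)
3. Y lies on line VH with VY:YH = 1:3 ⇒ Y = (11/32, 9/16)
line YG meets HK at N = (8/23, 15/23)
G = Y + t·(N−Y) with t = -23/9, so YG:GN = -23/9:32/9

YG:GN = -23/32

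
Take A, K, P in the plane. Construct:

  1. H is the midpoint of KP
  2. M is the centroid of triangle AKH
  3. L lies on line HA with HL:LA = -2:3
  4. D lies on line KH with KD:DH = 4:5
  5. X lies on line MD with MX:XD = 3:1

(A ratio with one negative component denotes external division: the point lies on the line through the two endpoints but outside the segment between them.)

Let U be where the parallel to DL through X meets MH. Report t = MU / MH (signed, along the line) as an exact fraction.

Assign A = (0, 0), K = (1, 0), P = (0, 1) — the answer is frame-independent, so this choice is without loss of generality.
1. H is the midpoint of KP ⇒ H = (1/2, 1/2)
2. M is the centroid of triangle AKH ⇒ M = (1/2, 1/6)
3. L lies on line HA with HL:LA = -2:3 ⇒ L = (3/2, 3/2)
4. D lies on line KH with KD:DH = 4:5 ⇒ D = (7/9, 2/9)
5. X lies on line MD with MX:XD = 3:1 ⇒ X = (17/24, 5/24)
through X parallel to DL: direction (13/18, 23/18); meets MH at U = (1/2, -25/156)
U = M + t·(H−M) with t = -51/52

t = -51/52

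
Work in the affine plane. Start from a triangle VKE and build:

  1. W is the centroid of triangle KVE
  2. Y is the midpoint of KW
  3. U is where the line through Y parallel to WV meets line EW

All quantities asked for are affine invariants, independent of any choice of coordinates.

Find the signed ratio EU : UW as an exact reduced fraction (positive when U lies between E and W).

EU:UW = -3

Choose coordinates V = (0, 0), K = (1, 0), E = (0, 1).
1. W is the centroid of triangle KVE ⇒ W = (1/3, 1/3)
2. Y is the midpoint of KW ⇒ Y = (2/3, 1/6)
3. U is where the line through Y parallel to WV meets line EW ⇒ U = (1/2, 0)
U = E + t·(W−E) with t = 3/2, so EU:UW = t:(1−t) = 3/2:-1/2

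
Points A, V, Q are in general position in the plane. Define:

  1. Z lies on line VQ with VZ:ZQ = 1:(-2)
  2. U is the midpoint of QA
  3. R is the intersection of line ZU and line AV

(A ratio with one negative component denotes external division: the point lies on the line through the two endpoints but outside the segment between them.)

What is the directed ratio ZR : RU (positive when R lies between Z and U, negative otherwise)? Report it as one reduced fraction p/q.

Set A = (0, 0), V = (1, 0), Q = (0, 1); any affine frame gives the same invariant.
1. Z lies on line VQ with VZ:ZQ = 1:(-2) ⇒ Z = (2, -1)
2. U is the midpoint of QA ⇒ U = (0, 1/2)
3. R is the intersection of line ZU and line AV ⇒ R = (2/3, 0)
R = Z + t·(U−Z) with t = 2/3, so ZR:RU = t:(1−t) = 2/3:1/3

ZR:RU = 2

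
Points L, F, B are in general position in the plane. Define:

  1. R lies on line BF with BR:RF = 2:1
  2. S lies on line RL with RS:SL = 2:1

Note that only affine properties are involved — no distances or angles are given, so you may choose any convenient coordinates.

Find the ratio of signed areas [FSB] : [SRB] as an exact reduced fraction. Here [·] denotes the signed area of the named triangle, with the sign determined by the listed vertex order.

[FSB]:[SRB] = -3/2

Work in coordinates with L = (0, 0), F = (1, 0), B = (0, 1).
1. R lies on line BF with BR:RF = 2:1 ⇒ R = (2/3, 1/3)
2. S lies on line RL with RS:SL = 2:1 ⇒ S = (2/9, 1/9)
2·[FSB] = -2/3, 2·[SRB] = 4/9
[FSB]:[SRB] = -2/3:4/9 = -3/2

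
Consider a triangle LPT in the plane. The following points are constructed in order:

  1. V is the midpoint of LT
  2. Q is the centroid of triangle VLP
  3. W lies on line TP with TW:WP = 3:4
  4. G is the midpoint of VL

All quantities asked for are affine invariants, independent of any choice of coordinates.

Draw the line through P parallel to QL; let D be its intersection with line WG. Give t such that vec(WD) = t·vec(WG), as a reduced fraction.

Assign L = (0, 0), P = (1, 0), T = (0, 1) — the answer is frame-independent, so this choice is without loss of generality.
1. V is the midpoint of LT ⇒ V = (0, 1/2)
2. Q is the centroid of triangle VLP ⇒ Q = (1/3, 1/6)
3. W lies on line TP with TW:WP = 3:4 ⇒ W = (3/7, 4/7)
4. G is the midpoint of VL ⇒ G = (0, 1/4)
through P parallel to QL: direction (-1/3, -1/6); meets WG at D = (-3, -2)
D = W + t·(G−W) with t = 8

t = 8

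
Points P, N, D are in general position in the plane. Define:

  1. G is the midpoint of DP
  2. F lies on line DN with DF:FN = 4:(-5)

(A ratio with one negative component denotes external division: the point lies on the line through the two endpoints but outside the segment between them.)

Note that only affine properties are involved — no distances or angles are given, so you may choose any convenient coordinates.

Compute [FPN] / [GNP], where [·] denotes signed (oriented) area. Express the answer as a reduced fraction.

Assign P = (0, 0), N = (1, 0), D = (0, 1) — the answer is frame-independent, so this choice is without loss of generality.
1. G is the midpoint of DP ⇒ G = (0, 1/2)
2. F lies on line DN with DF:FN = 4:(-5) ⇒ F = (-4, 5)
2·[FPN] = 5, 2·[GNP] = -1/2
[FPN]:[GNP] = 5:-1/2 = -10

[FPN]:[GNP] = -10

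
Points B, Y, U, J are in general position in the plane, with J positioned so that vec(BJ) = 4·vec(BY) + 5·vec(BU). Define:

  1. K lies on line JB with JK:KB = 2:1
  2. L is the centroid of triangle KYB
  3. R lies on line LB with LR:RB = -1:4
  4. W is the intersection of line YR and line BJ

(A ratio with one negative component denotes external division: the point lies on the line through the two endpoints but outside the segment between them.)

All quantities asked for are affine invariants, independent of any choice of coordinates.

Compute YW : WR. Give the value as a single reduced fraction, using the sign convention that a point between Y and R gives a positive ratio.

Choose coordinates B = (0, 0), Y = (1, 0), U = (0, 1), J = (4, 5).
1. K lies on line JB with JK:KB = 2:1 ⇒ K = (4/3, 5/3)
2. L is the centroid of triangle KYB ⇒ L = (7/9, 5/9)
3. R lies on line LB with LR:RB = -1:4 ⇒ R = (28/27, 20/27)
4. W is the intersection of line YR and line BJ ⇒ W = (16/15, 4/3)
W = Y + t·(R−Y) with t = 9/5, so YW:WR = t:(1−t) = 9/5:-4/5

YW:WR = -9/4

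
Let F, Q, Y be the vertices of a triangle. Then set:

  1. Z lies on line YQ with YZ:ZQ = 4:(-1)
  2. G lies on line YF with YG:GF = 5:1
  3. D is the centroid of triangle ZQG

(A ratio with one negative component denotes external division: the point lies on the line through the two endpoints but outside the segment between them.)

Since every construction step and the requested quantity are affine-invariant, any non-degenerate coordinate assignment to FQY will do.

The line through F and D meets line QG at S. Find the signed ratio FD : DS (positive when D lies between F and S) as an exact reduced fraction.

Work in coordinates with F = (0, 0), Q = (1, 0), Y = (0, 1).
1. Z lies on line YQ with YZ:ZQ = 4:(-1) ⇒ Z = (4/3, -1/3)
2. G lies on line YF with YG:GF = 5:1 ⇒ G = (0, 1/6)
3. D is the centroid of triangle ZQG ⇒ D = (7/9, -1/18)
line FD meets QG at S = (7/4, -1/8)
D = F + t·(S−F) with t = 4/9, so FD:DS = 4/9:5/9

FD:DS = 4/5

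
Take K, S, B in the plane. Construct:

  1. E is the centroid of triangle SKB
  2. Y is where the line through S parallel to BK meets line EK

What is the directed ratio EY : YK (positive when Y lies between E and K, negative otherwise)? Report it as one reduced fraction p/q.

EY:YK = -2/3

Work in coordinates with K = (0, 0), S = (1, 0), B = (0, 1).
1. E is the centroid of triangle SKB ⇒ E = (1/3, 1/3)
2. Y is where the line through S parallel to BK meets line EK ⇒ Y = (1, 1)
Y = E + t·(K−E) with t = -2, so EY:YK = t:(1−t) = -2:3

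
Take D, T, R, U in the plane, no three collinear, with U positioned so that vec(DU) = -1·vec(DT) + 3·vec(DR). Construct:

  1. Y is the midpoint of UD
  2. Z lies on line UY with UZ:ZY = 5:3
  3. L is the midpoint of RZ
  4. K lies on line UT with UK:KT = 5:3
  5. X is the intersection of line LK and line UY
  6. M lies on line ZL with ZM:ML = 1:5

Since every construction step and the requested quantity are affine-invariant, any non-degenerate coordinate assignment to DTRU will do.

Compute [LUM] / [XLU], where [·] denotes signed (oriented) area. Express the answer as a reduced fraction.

Work in coordinates with D = (0, 0), T = (1, 0), R = (0, 1), U = (-1, 3).
1. Y is the midpoint of UD ⇒ Y = (-1/2, 3/2)
2. Z lies on line UY with UZ:ZY = 5:3 ⇒ Z = (-11/16, 33/16)
3. L is the midpoint of RZ ⇒ L = (-11/32, 49/32)
4. K lies on line UT with UK:KT = 5:3 ⇒ K = (1/4, 9/8)
5. X is the intersection of line LK and line UY ⇒ X = (-197/352, 591/352)
6. M lies on line ZL with ZM:ML = 1:5 ⇒ M = (-121/192, 379/192)
2·[LUM] = 25/192, 2·[XLU] = 155/704
[LUM]:[XLU] = 25/192:155/704 = 55/93

[LUM]:[XLU] = 55/93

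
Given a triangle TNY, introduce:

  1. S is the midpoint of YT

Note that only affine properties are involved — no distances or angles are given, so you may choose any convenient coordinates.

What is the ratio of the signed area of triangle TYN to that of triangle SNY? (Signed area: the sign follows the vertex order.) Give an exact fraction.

[TYN]:[SNY] = -2

Work in coordinates with T = (0, 0), N = (1, 0), Y = (0, 1).
1. S is the midpoint of YT ⇒ S = (0, 1/2)
2·[TYN] = -1, 2·[SNY] = 1/2
[TYN]:[SNY] = -1:1/2 = -2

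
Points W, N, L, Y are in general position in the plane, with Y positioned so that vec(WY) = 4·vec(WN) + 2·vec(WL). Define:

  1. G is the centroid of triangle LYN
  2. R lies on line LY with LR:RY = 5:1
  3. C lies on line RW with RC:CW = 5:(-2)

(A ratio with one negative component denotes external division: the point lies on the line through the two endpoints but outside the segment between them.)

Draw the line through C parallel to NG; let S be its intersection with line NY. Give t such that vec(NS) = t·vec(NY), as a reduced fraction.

t = -13/9

Choose coordinates W = (0, 0), N = (1, 0), L = (0, 1), Y = (4, 2).
1. G is the centroid of triangle LYN ⇒ G = (5/3, 1)
2. R lies on line LY with LR:RY = 5:1 ⇒ R = (10/3, 11/6)
3. C lies on line RW with RC:CW = 5:(-2) ⇒ C = (-20/9, -11/9)
through C parallel to NG: direction (2/3, 1); meets NY at S = (-10/3, -26/9)
S = N + t·(Y−N) with t = -13/9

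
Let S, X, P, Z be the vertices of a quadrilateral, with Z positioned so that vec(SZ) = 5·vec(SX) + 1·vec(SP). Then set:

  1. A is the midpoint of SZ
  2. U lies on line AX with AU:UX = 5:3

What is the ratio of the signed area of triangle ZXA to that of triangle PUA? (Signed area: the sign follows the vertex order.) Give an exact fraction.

Choose coordinates S = (0, 0), X = (1, 0), P = (0, 1), Z = (5, 1).
1. A is the midpoint of SZ ⇒ A = (5/2, 1/2)
2. U lies on line AX with AU:UX = 5:3 ⇒ U = (25/16, 3/16)
2·[ZXA] = -1/2, 2·[PUA] = 5/4
[ZXA]:[PUA] = -1/2:5/4 = -2/5

[ZXA]:[PUA] = -2/5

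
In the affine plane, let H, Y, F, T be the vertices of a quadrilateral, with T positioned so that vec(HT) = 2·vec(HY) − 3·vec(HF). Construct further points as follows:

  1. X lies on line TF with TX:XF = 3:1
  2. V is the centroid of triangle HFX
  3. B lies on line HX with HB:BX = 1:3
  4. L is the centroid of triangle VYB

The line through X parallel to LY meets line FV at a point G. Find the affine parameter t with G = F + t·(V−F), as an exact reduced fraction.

Work in coordinates with H = (0, 0), Y = (1, 0), F = (0, 1), T = (2, -3).
1. X lies on line TF with TX:XF = 3:1 ⇒ X = (1/2, 0)
2. V is the centroid of triangle HFX ⇒ V = (1/6, 1/3)
3. B lies on line HX with HB:BX = 1:3 ⇒ B = (1/8, 0)
4. L is the centroid of triangle VYB ⇒ L = (31/72, 1/9)
through X parallel to LY: direction (41/72, -1/9); meets FV at G = (37/156, 2/39)
G = F + t·(V−F) with t = 37/26

t = 37/26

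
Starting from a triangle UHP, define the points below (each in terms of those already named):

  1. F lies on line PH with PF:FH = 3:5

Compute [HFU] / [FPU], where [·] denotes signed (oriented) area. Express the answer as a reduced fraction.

[HFU]:[FPU] = 5/3

Choose coordinates U = (0, 0), H = (1, 0), P = (0, 1).
1. F lies on line PH with PF:FH = 3:5 ⇒ F = (3/8, 5/8)
2·[HFU] = 5/8, 2·[FPU] = 3/8
[HFU]:[FPU] = 5/8:3/8 = 5/3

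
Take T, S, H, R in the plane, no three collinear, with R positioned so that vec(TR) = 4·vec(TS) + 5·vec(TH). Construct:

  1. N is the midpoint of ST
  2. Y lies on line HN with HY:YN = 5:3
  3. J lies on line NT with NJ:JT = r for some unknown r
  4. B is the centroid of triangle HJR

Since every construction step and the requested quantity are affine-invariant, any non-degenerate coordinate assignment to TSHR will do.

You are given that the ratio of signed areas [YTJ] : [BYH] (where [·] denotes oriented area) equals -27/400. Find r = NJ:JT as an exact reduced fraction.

r = 4/3

Assign T = (0, 0), S = (1, 0), H = (0, 1), R = (4, 5) — the answer is frame-independent, so this choice is without loss of generality.
1. N is the midpoint of ST ⇒ N = (1/2, 0)
2. Y lies on line HN with HY:YN = 5:3 ⇒ Y = (5/16, 3/8)
3. With NJ:JT = r, write λ = r/(r+1) so J = N + λ·(T−N); J is affine-linear in λ
4. B is the centroid of triangle HJR ⇒ B is an affine combination of earlier points and hence also affine-linear in λ
Every point depending on J is an affine combination of J and λ-independent points, so each such coordinate is linear in λ; the λ² term in each signed area is a multiple of (T−N)×(T−N) = 0, so 2·[YTJ] and 2·[BYH] are each linear in λ. Evaluating at λ=0 and λ=1:
  2·[YTJ] = -3/16·λ + 3/16,   2·[BYH] = 5/48·λ − 5/4
So [YTJ]:[BYH] = (-3/16·λ + 3/16) / (5/48·λ − 5/4). Setting this equal to -27/400:
  -3/16·λ + 3/16 = -27/400·(5/48·λ − 5/4)  ⇒  λ = 4/7
Then r = λ/(1−λ) = (4/7)/(3/7) = 4/3. Check: with r = 4/3, J = (3/14, 0) and [YTJ]:[BYH] = -27/400 as required.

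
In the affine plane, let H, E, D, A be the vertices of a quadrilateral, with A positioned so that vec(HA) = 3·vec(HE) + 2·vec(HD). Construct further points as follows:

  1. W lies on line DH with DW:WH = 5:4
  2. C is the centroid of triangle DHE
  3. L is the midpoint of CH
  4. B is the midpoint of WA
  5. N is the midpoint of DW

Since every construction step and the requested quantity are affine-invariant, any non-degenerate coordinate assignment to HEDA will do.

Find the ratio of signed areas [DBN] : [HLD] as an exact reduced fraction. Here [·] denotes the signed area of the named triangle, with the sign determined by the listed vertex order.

[DBN]:[HLD] = -5/2

Choose coordinates H = (0, 0), E = (1, 0), D = (0, 1), A = (3, 2).
1. W lies on line DH with DW:WH = 5:4 ⇒ W = (0, 4/9)
2. C is the centroid of triangle DHE ⇒ C = (1/3, 1/3)
3. L is the midpoint of CH ⇒ L = (1/6, 1/6)
4. B is the midpoint of WA ⇒ B = (3/2, 11/9)
5. N is the midpoint of DW ⇒ N = (0, 13/18)
2·[DBN] = -5/12, 2·[HLD] = 1/6
[DBN]:[HLD] = -5/12:1/6 = -5/2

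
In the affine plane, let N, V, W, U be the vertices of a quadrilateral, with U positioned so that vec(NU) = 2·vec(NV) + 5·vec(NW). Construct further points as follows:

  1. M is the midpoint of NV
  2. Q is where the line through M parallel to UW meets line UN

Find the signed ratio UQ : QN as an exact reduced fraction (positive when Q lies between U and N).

UQ:QN = -2

Set N = (0, 0), V = (1, 0), W = (0, 1), U = (2, 5); any affine frame gives the same invariant.
1. M is the midpoint of NV ⇒ M = (1/2, 0)
2. Q is where the line through M parallel to UW meets line UN ⇒ Q = (-2, -5)
Q = U + t·(N−U) with t = 2, so UQ:QN = t:(1−t) = 2:-1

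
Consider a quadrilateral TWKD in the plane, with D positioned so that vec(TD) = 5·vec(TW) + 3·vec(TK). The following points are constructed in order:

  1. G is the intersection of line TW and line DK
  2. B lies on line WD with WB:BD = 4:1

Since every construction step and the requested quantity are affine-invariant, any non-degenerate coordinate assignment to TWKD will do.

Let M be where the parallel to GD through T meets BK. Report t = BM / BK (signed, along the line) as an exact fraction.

Set T = (0, 0), W = (1, 0), K = (0, 1), D = (5, 3); any affine frame gives the same invariant.
1. G is the intersection of line TW and line DK ⇒ G = (-5/2, 0)
2. B lies on line WD with WB:BD = 4:1 ⇒ B = (21/5, 12/5)
through T parallel to GD: direction (15/2, 3); meets BK at M = (15, 6)
M = B + t·(K−B) with t = -18/7

t = -18/7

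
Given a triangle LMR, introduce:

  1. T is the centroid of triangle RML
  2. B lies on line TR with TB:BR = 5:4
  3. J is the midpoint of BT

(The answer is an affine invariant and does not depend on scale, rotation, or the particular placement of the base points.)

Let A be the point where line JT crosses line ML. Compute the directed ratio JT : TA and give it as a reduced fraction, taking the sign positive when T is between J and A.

JT:TA = 5/9

Choose coordinates L = (0, 0), M = (1, 0), R = (0, 1).
1. T is the centroid of triangle RML ⇒ T = (1/3, 1/3)
2. B lies on line TR with TB:BR = 5:4 ⇒ B = (4/27, 19/27)
3. J is the midpoint of BT ⇒ J = (13/54, 14/27)
line JT meets ML at A = (1/2, 0)
T = J + t·(A−J) with t = 5/14, so JT:TA = 5/14:9/14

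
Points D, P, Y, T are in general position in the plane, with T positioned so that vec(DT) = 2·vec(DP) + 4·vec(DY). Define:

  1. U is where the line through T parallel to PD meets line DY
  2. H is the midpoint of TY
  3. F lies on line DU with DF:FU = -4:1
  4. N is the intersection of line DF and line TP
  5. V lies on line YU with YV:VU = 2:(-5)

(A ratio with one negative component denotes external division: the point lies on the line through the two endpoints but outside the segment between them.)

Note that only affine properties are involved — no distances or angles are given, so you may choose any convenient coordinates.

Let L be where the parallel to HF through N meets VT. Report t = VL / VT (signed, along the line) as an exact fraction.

Choose coordinates D = (0, 0), P = (1, 0), Y = (0, 1), T = (2, 4).
1. U is where the line through T parallel to PD meets line DY ⇒ U = (0, 4)
2. H is the midpoint of TY ⇒ H = (1, 5/2)
3. F lies on line DU with DF:FU = -4:1 ⇒ F = (0, 16/3)
4. N is the intersection of line DF and line TP ⇒ N = (0, -4)
5. V lies on line YU with YV:VU = 2:(-5) ⇒ V = (0, -1)
through N parallel to HF: direction (-1, 17/6); meets VT at L = (-9/16, -77/32)
L = V + t·(T−V) with t = -9/32

t = -9/32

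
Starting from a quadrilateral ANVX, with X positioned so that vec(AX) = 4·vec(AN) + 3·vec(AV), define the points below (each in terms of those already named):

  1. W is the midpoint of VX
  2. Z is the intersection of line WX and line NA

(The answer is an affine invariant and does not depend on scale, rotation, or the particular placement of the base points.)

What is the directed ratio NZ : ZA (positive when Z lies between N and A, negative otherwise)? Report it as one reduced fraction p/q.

Set A = (0, 0), N = (1, 0), V = (0, 1), X = (4, 3); any affine frame gives the same invariant.
1. W is the midpoint of VX ⇒ W = (2, 2)
2. Z is the intersection of line WX and line NA ⇒ Z = (-2, 0)
Z = N + t·(A−N) with t = 3, so NZ:ZA = t:(1−t) = 3:-2

NZ:ZA = -3/2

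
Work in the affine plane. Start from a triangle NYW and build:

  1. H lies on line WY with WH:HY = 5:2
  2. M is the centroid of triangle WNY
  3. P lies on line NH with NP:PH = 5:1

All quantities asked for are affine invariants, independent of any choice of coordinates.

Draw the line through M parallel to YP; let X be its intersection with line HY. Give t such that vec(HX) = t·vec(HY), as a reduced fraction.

Work in coordinates with N = (0, 0), Y = (1, 0), W = (0, 1).
1. H lies on line WY with WH:HY = 5:2 ⇒ H = (5/7, 2/7)
2. M is the centroid of triangle WNY ⇒ M = (1/3, 1/3)
3. P lies on line NH with NP:PH = 5:1 ⇒ P = (25/42, 5/21)
through M parallel to YP: direction (-17/42, 5/21); meets HY at X = (8/7, -1/7)
X = H + t·(Y−H) with t = 3/2

t = 3/2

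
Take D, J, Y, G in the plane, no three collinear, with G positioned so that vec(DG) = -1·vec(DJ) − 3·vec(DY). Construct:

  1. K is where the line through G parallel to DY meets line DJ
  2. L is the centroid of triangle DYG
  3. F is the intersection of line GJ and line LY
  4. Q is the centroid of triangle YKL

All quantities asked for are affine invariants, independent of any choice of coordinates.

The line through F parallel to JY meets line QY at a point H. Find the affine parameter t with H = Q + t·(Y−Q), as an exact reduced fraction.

Work in coordinates with D = (0, 0), J = (1, 0), Y = (0, 1), G = (-1, -3).
1. K is where the line through G parallel to DY meets line DJ ⇒ K = (-1, 0)
2. L is the centroid of triangle DYG ⇒ L = (-1/3, -2/3)
3. F is the intersection of line GJ and line LY ⇒ F = (-5/7, -18/7)
4. Q is the centroid of triangle YKL ⇒ Q = (-4/9, 1/9)
through F parallel to JY: direction (-1, 1); meets QY at H = (-10/7, -13/7)
H = Q + t·(Y−Q) with t = -31/14

t = -31/14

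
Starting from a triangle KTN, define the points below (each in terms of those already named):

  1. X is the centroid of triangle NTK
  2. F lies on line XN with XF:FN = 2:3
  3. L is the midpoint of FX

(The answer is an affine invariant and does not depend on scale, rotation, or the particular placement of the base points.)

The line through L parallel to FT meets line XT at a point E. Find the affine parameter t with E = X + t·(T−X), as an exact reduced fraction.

Work in coordinates with K = (0, 0), T = (1, 0), N = (0, 1).
1. X is the centroid of triangle NTK ⇒ X = (1/3, 1/3)
2. F lies on line XN with XF:FN = 2:3 ⇒ F = (1/5, 3/5)
3. L is the midpoint of FX ⇒ L = (4/15, 7/15)
through L parallel to FT: direction (4/5, -3/5); meets XT at E = (2/3, 1/6)
E = X + t·(T−X) with t = 1/2

t = 1/2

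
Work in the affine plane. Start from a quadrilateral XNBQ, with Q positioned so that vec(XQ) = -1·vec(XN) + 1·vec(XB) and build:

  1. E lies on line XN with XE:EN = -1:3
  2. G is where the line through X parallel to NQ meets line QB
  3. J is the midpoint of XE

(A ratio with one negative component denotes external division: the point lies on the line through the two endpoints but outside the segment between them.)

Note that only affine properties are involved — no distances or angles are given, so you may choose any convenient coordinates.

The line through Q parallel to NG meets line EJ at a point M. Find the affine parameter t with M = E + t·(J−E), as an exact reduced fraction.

Set X = (0, 0), N = (1, 0), B = (0, 1), Q = (-1, 1); any affine frame gives the same invariant.
1. E lies on line XN with XE:EN = -1:3 ⇒ E = (-1/2, 0)
2. G is where the line through X parallel to NQ meets line QB ⇒ G = (-2, 1)
3. J is the midpoint of XE ⇒ J = (-1/4, 0)
through Q parallel to NG: direction (-3, 1); meets EJ at M = (2, 0)
M = E + t·(J−E) with t = 10

t = 10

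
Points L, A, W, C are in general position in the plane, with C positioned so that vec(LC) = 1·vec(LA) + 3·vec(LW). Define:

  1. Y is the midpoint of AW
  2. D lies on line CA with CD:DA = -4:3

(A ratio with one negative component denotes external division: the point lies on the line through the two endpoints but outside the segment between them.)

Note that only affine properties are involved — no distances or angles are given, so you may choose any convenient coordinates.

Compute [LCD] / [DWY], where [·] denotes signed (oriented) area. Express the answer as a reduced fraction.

Assign L = (0, 0), A = (1, 0), W = (0, 1), C = (1, 3) — the answer is frame-independent, so this choice is without loss of generality.
1. Y is the midpoint of AW ⇒ Y = (1/2, 1/2)
2. D lies on line CA with CD:DA = -4:3 ⇒ D = (1, -9)
2·[LCD] = -12, 2·[DWY] = -9/2
[LCD]:[DWY] = -12:-9/2 = 8/3

[LCD]:[DWY] = 8/3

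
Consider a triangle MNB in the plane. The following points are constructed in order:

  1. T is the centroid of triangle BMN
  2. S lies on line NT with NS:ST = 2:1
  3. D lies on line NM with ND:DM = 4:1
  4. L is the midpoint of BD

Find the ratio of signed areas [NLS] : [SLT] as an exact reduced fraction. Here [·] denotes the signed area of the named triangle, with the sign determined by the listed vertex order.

[NLS]:[SLT] = 2

Set M = (0, 0), N = (1, 0), B = (0, 1); any affine frame gives the same invariant.
1. T is the centroid of triangle BMN ⇒ T = (1/3, 1/3)
2. S lies on line NT with NS:ST = 2:1 ⇒ S = (5/9, 2/9)
3. D lies on line NM with ND:DM = 4:1 ⇒ D = (1/5, 0)
4. L is the midpoint of BD ⇒ L = (1/10, 1/2)
2·[NLS] = 1/45, 2·[SLT] = 1/90
[NLS]:[SLT] = 1/45:1/90 = 2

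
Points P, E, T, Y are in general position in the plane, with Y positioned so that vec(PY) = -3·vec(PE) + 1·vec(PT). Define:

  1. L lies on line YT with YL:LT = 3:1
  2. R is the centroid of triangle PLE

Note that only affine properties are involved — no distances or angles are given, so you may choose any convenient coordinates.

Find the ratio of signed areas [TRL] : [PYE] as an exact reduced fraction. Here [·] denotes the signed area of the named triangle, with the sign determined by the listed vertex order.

Assign P = (0, 0), E = (1, 0), T = (0, 1), Y = (-3, 1) — the answer is frame-independent, so this choice is without loss of generality.
1. L lies on line YT with YL:LT = 3:1 ⇒ L = (-3/4, 1)
2. R is the centroid of triangle PLE ⇒ R = (1/12, 1/3)
2·[TRL] = -1/2, 2·[PYE] = -1
[TRL]:[PYE] = -1/2:-1 = 1/2

[TRL]:[PYE] = 1/2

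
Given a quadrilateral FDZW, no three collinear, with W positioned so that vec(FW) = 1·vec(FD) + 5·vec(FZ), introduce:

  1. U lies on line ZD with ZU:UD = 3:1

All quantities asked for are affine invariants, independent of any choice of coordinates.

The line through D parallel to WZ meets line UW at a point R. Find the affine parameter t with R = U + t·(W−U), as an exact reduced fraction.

Set F = (0, 0), D = (1, 0), Z = (0, 1), W = (1, 5); any affine frame gives the same invariant.
1. U lies on line ZD with ZU:UD = 3:1 ⇒ U = (3/4, 1/4)
through D parallel to WZ: direction (-1, -4); meets UW at R = (2/3, -4/3)
R = U + t·(W−U) with t = -1/3

t = -1/3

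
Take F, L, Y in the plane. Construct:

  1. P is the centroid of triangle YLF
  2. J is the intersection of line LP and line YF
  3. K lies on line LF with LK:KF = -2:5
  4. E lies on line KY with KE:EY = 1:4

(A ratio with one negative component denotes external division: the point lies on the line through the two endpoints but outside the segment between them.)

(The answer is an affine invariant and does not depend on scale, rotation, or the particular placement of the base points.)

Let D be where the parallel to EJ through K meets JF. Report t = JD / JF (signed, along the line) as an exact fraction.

Assign F = (0, 0), L = (1, 0), Y = (0, 1) — the answer is frame-independent, so this choice is without loss of generality.
1. P is the centroid of triangle YLF ⇒ P = (1/3, 1/3)
2. J is the intersection of line LP and line YF ⇒ J = (0, 1/2)
3. K lies on line LF with LK:KF = -2:5 ⇒ K = (5/3, 0)
4. E lies on line KY with KE:EY = 1:4 ⇒ E = (4/3, 1/5)
through K parallel to EJ: direction (-4/3, 3/10); meets JF at D = (0, 3/8)
D = J + t·(F−J) with t = 1/4

t = 1/4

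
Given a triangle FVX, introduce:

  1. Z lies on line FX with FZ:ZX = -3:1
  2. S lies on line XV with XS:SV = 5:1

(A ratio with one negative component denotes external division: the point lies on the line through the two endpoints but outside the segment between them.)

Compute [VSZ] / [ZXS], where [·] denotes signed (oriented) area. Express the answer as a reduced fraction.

Work in coordinates with F = (0, 0), V = (1, 0), X = (0, 1).
1. Z lies on line FX with FZ:ZX = -3:1 ⇒ Z = (0, 3/2)
2. S lies on line XV with XS:SV = 5:1 ⇒ S = (5/6, 1/6)
2·[VSZ] = -1/12, 2·[ZXS] = 5/12
[VSZ]:[ZXS] = -1/12:5/12 = -1/5

[VSZ]:[ZXS] = -1/5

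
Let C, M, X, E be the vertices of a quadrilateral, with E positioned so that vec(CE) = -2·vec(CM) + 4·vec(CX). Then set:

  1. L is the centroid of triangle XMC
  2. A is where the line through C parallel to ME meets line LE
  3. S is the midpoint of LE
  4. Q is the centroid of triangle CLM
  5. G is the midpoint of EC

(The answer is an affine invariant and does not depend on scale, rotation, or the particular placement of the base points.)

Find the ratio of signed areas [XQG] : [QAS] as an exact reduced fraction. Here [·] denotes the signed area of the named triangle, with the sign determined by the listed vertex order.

[XQG]:[QAS] = -40/19

Set C = (0, 0), M = (1, 0), X = (0, 1), E = (-2, 4); any affine frame gives the same invariant.
1. L is the centroid of triangle XMC ⇒ L = (1/3, 1/3)
2. A is where the line through C parallel to ME meets line LE ⇒ A = (18/5, -24/5)
3. S is the midpoint of LE ⇒ S = (-5/6, 13/6)
4. Q is the centroid of triangle CLM ⇒ Q = (4/9, 1/9)
5. G is the midpoint of EC ⇒ G = (-1, 2)
2·[XQG] = -4/9, 2·[QAS] = 19/90
[XQG]:[QAS] = -4/9:19/90 = -40/19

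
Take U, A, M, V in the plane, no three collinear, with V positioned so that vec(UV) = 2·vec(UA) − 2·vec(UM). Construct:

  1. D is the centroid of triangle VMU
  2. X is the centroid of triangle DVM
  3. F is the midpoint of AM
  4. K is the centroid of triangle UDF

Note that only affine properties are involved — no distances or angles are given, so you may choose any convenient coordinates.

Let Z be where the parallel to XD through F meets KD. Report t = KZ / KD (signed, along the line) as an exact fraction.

t = -2

Work in coordinates with U = (0, 0), A = (1, 0), M = (0, 1), V = (2, -2).
1. D is the centroid of triangle VMU ⇒ D = (2/3, -1/3)
2. X is the centroid of triangle DVM ⇒ X = (8/9, -4/9)
3. F is the midpoint of AM ⇒ F = (1/2, 1/2)
4. K is the centroid of triangle UDF ⇒ K = (7/18, 1/18)
through F parallel to XD: direction (-2/9, 1/9); meets KD at Z = (-1/6, 5/6)
Z = K + t·(D−K) with t = -2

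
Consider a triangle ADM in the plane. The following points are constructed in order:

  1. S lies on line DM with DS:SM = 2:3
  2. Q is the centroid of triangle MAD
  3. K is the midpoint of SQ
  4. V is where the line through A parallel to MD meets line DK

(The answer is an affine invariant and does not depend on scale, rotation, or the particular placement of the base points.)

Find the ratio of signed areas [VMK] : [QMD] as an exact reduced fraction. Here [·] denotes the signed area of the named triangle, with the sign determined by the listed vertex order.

Work in coordinates with A = (0, 0), D = (1, 0), M = (0, 1).
1. S lies on line DM with DS:SM = 2:3 ⇒ S = (3/5, 2/5)
2. Q is the centroid of triangle MAD ⇒ Q = (1/3, 1/3)
3. K is the midpoint of SQ ⇒ K = (7/15, 11/30)
4. V is where the line through A parallel to MD meets line DK ⇒ V = (-11/5, 11/5)
2·[VMK] = -5/6, 2·[QMD] = -1/3
[VMK]:[QMD] = -5/6:-1/3 = 5/2

[VMK]:[QMD] = 5/2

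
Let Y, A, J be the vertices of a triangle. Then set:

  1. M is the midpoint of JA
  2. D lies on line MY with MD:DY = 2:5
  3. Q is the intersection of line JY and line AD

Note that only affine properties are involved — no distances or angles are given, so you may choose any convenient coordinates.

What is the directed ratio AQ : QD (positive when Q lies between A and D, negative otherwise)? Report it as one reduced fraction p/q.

AQ:QD = -14/5

Assign Y = (0, 0), A = (1, 0), J = (0, 1) — the answer is frame-independent, so this choice is without loss of generality.
1. M is the midpoint of JA ⇒ M = (1/2, 1/2)
2. D lies on line MY with MD:DY = 2:5 ⇒ D = (5/14, 5/14)
3. Q is the intersection of line JY and line AD ⇒ Q = (0, 5/9)
Q = A + t·(D−A) with t = 14/9, so AQ:QD = t:(1−t) = 14/9:-5/9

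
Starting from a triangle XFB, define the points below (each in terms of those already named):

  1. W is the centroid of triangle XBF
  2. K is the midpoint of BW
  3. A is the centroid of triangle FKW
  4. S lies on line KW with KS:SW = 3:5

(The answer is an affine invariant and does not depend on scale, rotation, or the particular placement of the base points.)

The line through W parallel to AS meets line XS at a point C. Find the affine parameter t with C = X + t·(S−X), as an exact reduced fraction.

t = 23/28

Assign X = (0, 0), F = (1, 0), B = (0, 1) — the answer is frame-independent, so this choice is without loss of generality.
1. W is the centroid of triangle XBF ⇒ W = (1/3, 1/3)
2. K is the midpoint of BW ⇒ K = (1/6, 2/3)
3. A is the centroid of triangle FKW ⇒ A = (1/2, 1/3)
4. S lies on line KW with KS:SW = 3:5 ⇒ S = (11/48, 13/24)
through W parallel to AS: direction (-13/48, 5/24); meets XS at C = (253/1344, 299/672)
C = X + t·(S−X) with t = 23/28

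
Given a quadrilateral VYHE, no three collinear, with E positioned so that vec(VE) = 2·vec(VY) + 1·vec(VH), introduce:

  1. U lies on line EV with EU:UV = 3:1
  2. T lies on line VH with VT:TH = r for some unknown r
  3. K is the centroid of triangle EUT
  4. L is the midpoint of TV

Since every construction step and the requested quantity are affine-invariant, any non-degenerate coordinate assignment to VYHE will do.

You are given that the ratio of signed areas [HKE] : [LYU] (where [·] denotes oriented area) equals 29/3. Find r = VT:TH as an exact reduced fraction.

r = 5/2

Work in coordinates with V = (0, 0), Y = (1, 0), H = (0, 1), E = (2, 1).
1. U lies on line EV with EU:UV = 3:1 ⇒ U = (1/2, 1/4)
2. With VT:TH = r, write λ = r/(r+1) so T = V + λ·(H−V); T is affine-linear in λ
3. K is the centroid of triangle EUT ⇒ K is an affine combination of earlier points and hence also affine-linear in λ
4. L is the midpoint of TV ⇒ L is an affine combination of earlier points and hence also affine-linear in λ
Every point depending on T is an affine combination of T and λ-independent points, so each such coordinate is linear in λ; the λ² term in each signed area is a multiple of (H−V)×(H−V) = 0, so 2·[HKE] and 2·[LYU] are each linear in λ. Evaluating at λ=0 and λ=1:
  2·[HKE] = -2/3·λ + 7/6,   2·[LYU] = -1/4·λ + 1/4
So [HKE]:[LYU] = (-2/3·λ + 7/6) / (-1/4·λ + 1/4). Setting this equal to 29/3:
  -2/3·λ + 7/6 = 29/3·(-1/4·λ + 1/4)  ⇒  λ = 5/7
Then r = λ/(1−λ) = (5/7)/(2/7) = 5/2. Check: with r = 5/2, T = (0, 5/7) and [HKE]:[LYU] = 29/3 as required.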